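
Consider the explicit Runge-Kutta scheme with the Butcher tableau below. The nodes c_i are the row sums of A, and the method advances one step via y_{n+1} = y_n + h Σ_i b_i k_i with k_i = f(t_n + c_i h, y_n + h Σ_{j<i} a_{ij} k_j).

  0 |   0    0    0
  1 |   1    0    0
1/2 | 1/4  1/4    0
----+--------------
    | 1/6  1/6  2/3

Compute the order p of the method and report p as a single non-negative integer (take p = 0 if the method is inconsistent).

b = (1/6, 1/6, 2/3)
c = (0, 1, 1/2)
Ac = (0, 0, 1/4)
Σ b_i: 1/6·1 + 1/6·1 + 2/3·1 = 1 ✓
b·c: 1/6·1 + 2/3·1/2 = 1/2 ✓
b·c²: 1/6·1 + 2/3·1/4 = 1/3 ✓
b·Ac: 2/3·1/4 = 1/6 ✓; 3 stages ⇒ order 3.

3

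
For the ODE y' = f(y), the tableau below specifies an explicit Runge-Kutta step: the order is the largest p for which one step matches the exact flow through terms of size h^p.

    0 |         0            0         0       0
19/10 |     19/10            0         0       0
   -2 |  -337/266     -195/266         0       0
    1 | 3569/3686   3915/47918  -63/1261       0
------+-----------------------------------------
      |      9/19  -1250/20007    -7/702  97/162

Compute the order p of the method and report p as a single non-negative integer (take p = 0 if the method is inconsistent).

b = (9/19, -1250/20007, -7/702, 97/162)
c = (0, 19/10, -2, 1)
Ac = (0, 0, -39/28, 99/388)
Σ b_i: 9/19·1 + (-1250/20007)·1 + (-7/702)·1 + 97/162·1 = 1 ✓
b·c: (-1250/20007)·19/10 + (-7/702)·(-2) + 97/162·1 = 1/2 ✓
b·c²: (-1250/20007)·361/100 + (-7/702)·4 + 97/162·1 = 1/3 ✓
b·Ac: (-7/702)·(-39/28) + 97/162·99/388 = 1/6 ✓
b·c³: (-1250/20007)·6859/1000 + (-7/702)·(-8) + 97/162·1 = 1/4 ✓
b·(c∘Ac): (-7/702)·39/14 + 97/162·99/388 = 1/8 ✓
b·Ac²: (-7/702)·(-741/280) + 97/162·369/3880 = 1/12 ✓
b·A²c: 97/162·27/388 = 1/24 ✓; 4 stages ⇒ order 4.

4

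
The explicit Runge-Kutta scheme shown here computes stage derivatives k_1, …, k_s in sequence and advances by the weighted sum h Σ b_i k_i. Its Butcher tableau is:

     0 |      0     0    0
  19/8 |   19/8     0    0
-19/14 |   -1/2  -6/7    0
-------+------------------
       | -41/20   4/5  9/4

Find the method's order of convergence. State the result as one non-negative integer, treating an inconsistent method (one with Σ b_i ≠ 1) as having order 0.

b = (-41/20, 4/5, 9/4)
c = (0, 19/8, -19/14)
Ac = (0, 0, -57/28)
Σ b_i: (-41/20)·1 + 4/5·1 + 9/4·1 = 1 ✓
b·c: 4/5·19/8 + 9/4·(-19/14) = -323/280 ≠ 1/2 ⇒ order 1.

1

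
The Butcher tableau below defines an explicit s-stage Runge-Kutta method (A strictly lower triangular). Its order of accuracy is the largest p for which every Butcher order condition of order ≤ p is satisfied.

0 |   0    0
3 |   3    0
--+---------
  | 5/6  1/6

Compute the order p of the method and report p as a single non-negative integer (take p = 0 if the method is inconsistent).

b = (5/6, 1/6)
c = (0, 3)
Σ b_i: 5/6·1 + 1/6·1 = 1 ✓
b·c: 1/6·3 = 1/2 ✓; 2 stages ⇒ order 2.

2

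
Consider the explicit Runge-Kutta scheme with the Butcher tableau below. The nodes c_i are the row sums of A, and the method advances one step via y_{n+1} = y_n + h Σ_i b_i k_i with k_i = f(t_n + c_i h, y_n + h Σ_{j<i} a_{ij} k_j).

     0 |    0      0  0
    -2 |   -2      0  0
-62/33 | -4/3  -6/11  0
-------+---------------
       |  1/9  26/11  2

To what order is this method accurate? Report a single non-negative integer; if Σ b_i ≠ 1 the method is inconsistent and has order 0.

b = (1/9, 26/11, 2)
c = (0, -2, -62/33)
Ac = (0, 0, 12/11)
Σ b_i: 1/9·1 + 26/11·1 + 2·1 = 443/99 ≠ 1 ⇒ order 0.

0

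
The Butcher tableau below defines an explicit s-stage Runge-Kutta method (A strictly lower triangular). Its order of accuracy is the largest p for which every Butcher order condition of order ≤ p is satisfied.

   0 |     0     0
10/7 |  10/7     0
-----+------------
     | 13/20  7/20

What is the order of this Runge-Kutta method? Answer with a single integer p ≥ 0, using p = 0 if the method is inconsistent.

b = (13/20, 7/20)
c = (0, 10/7)
Σ b_i: 13/20·1 + 7/20·1 = 1 ✓
b·c: 7/20·10/7 = 1/2 ✓; 2 stages ⇒ order 2.

2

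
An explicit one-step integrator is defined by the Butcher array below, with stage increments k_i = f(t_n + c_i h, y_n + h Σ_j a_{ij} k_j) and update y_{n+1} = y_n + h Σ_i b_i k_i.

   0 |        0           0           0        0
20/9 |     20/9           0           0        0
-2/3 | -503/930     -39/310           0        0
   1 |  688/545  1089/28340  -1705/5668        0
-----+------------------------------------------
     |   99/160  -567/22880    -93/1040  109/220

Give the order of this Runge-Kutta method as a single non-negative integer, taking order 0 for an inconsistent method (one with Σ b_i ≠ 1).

4

b = (99/160, -567/22880, -93/1040, 109/220)
c = (0, 20/9, -2/3, 1)
Ac = (0, 0, -26/93, 187/654)
Σ b_i: 99/160·1 + (-567/22880)·1 + (-93/1040)·1 + 109/220·1 = 1 ✓
b·c: (-567/22880)·20/9 + (-93/1040)·(-2/3) + 109/220·1 = 1/2 ✓
b·c²: (-567/22880)·400/81 + (-93/1040)·4/9 + 109/220·1 = 1/3 ✓
b·Ac: (-93/1040)·(-26/93) + 109/220·187/654 = 1/6 ✓
b·c³: (-567/22880)·8000/729 + (-93/1040)·(-8/27) + 109/220·1 = 1/4 ✓
b·(c∘Ac): (-93/1040)·52/279 + 109/220·187/654 = 1/8 ✓
b·Ac²: (-93/1040)·(-520/837) + 109/220·55/981 = 1/12 ✓
b·A²c: 109/220·55/654 = 1/24 ✓; 4 stages ⇒ order 4.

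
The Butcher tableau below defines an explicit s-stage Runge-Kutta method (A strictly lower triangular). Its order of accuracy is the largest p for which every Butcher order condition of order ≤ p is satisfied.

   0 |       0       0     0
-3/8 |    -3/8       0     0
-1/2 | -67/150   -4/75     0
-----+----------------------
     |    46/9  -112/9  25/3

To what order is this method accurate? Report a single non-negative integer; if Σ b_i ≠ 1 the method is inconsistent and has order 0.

3

b = (46/9, -112/9, 25/3)
c = (0, -3/8, -1/2)
Ac = (0, 0, 1/50)
Σ b_i: 46/9·1 + (-112/9)·1 + 25/3·1 = 1 ✓
b·c: (-112/9)·(-3/8) + 25/3·(-1/2) = 1/2 ✓
b·c²: (-112/9)·9/64 + 25/3·1/4 = 1/3 ✓
b·Ac: 25/3·1/50 = 1/6 ✓; 3 stages ⇒ order 3.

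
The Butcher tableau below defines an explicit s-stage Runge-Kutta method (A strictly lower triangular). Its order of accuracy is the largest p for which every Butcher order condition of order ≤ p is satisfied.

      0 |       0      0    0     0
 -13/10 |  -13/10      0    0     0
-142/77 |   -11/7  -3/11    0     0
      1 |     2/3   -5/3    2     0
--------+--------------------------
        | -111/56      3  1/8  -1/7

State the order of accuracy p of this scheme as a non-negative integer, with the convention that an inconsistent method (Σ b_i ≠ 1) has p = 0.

1

b = (-111/56, 3, 1/8, -1/7)
c = (0, -13/10, -142/77, 1)
Ac = (0, 0, 39/110, -703/462)
Σ b_i: (-111/56)·1 + 3·1 + 1/8·1 + (-1/7)·1 = 1 ✓
b·c: 3·(-13/10) + 1/8·(-142/77) + (-1/7)·1 = -6581/1540 ≠ 1/2 ⇒ order 1.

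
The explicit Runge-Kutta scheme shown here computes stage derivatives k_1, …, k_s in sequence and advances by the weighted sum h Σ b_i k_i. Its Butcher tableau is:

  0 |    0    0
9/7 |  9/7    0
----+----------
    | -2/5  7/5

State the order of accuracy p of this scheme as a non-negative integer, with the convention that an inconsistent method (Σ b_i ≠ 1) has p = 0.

b = (-2/5, 7/5)
c = (0, 9/7)
Σ b_i: (-2/5)·1 + 7/5·1 = 1 ✓
b·c: 7/5·9/7 = 9/5 ≠ 1/2 ⇒ order 1.

1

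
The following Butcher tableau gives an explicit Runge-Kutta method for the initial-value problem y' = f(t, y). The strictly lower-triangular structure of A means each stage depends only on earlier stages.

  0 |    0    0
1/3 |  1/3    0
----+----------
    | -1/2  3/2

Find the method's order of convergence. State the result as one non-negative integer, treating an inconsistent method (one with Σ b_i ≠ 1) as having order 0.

b = (-1/2, 3/2)
c = (0, 1/3)
Σ b_i: (-1/2)·1 + 3/2·1 = 1 ✓
b·c: 3/2·1/3 = 1/2 ✓; 2 stages ⇒ order 2.

2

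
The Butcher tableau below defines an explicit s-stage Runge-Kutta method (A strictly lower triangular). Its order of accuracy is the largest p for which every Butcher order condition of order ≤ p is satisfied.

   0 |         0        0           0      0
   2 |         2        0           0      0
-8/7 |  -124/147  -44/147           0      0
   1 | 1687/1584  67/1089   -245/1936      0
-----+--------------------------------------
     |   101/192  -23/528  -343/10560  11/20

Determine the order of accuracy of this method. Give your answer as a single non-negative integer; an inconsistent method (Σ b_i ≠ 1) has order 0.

4

b = (101/192, -23/528, -343/10560, 11/20)
c = (0, 2, -8/7, 1)
Ac = (0, 0, -88/147, 53/198)
Σ b_i: 101/192·1 + (-23/528)·1 + (-343/10560)·1 + 11/20·1 = 1 ✓
b·c: (-23/528)·2 + (-343/10560)·(-8/7) + 11/20·1 = 1/2 ✓
b·c²: (-23/528)·4 + (-343/10560)·64/49 + 11/20·1 = 1/3 ✓
b·Ac: (-343/10560)·(-88/147) + 11/20·53/198 = 1/6 ✓
b·c³: (-23/528)·8 + (-343/10560)·(-512/343) + 11/20·1 = 1/4 ✓
b·(c∘Ac): (-343/10560)·704/1029 + 11/20·53/198 = 1/8 ✓
b·Ac²: (-343/10560)·(-176/147) + 11/20·8/99 = 1/12 ✓
b·A²c: 11/20·5/66 = 1/24 ✓; 4 stages ⇒ order 4.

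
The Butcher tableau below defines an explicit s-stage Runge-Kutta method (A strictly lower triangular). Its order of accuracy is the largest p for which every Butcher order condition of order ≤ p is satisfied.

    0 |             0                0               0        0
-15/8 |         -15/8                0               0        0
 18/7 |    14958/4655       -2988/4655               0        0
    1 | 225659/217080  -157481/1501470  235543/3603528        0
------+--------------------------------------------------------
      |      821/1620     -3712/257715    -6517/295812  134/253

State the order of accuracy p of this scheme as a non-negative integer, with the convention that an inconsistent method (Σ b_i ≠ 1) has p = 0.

4

b = (821/1620, -3712/257715, -6517/295812, 134/253)
c = (0, -15/8, 18/7, 1)
Ac = (0, 0, 2241/1862, 391/1072)
Σ b_i: 821/1620·1 + (-3712/257715)·1 + (-6517/295812)·1 + 134/253·1 = 1 ✓
b·c: (-3712/257715)·(-15/8) + (-6517/295812)·18/7 + 134/253·1 = 1/2 ✓
b·c²: (-3712/257715)·225/64 + (-6517/295812)·324/49 + 134/253·1 = 1/3 ✓
b·Ac: (-6517/295812)·2241/1862 + 134/253·391/1072 = 1/6 ✓
b·c³: (-3712/257715)·(-3375/512) + (-6517/295812)·5832/343 + 134/253·1 = 1/4 ✓
b·(c∘Ac): (-6517/295812)·20169/6517 + 134/253·391/1072 = 1/8 ✓
b·Ac²: (-6517/295812)·(-33615/14896) + 134/253·1633/25728 = 1/12 ✓
b·A²c: 134/253·253/3216 = 1/24 ✓; 4 stages ⇒ order 4.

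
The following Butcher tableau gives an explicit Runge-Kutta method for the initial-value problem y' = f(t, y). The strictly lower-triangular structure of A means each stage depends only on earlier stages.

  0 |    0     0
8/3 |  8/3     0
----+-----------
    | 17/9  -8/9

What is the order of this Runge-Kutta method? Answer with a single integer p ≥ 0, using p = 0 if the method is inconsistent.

1

b = (17/9, -8/9)
c = (0, 8/3)
Σ b_i: 17/9·1 + (-8/9)·1 = 1 ✓
b·c: (-8/9)·8/3 = -64/27 ≠ 1/2 ⇒ order 1.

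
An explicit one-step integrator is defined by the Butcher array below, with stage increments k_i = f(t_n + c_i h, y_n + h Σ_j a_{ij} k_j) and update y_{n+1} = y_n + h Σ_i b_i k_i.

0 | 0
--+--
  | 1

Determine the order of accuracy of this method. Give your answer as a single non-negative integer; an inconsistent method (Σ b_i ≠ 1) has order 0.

b = (1)
c = (0)
Σ b_i: 1·1 = 1 ✓; 1 stage ⇒ order 1.

1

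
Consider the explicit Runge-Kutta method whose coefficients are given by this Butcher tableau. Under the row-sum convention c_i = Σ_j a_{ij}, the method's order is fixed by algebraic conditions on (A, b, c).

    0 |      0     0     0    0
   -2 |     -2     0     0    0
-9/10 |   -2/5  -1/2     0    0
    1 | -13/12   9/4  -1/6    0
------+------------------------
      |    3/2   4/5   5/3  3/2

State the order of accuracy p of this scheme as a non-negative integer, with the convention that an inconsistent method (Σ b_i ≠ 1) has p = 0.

b = (3/2, 4/5, 5/3, 3/2)
c = (0, -2, -9/10, 1)
Ac = (0, 0, 1, -87/20)
Σ b_i: 3/2·1 + 4/5·1 + 5/3·1 + 3/2·1 = 82/15 ≠ 1 ⇒ order 0.

0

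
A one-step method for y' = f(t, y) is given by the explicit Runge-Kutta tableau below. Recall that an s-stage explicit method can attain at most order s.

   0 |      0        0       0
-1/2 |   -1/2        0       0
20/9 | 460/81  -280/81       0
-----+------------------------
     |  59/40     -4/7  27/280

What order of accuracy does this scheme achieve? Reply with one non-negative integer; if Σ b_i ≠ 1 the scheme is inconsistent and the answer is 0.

b = (59/40, -4/7, 27/280)
c = (0, -1/2, 20/9)
Ac = (0, 0, 140/81)
Σ b_i: 59/40·1 + (-4/7)·1 + 27/280·1 = 1 ✓
b·c: (-4/7)·(-1/2) + 27/280·20/9 = 1/2 ✓
b·c²: (-4/7)·1/4 + 27/280·400/81 = 1/3 ✓
b·Ac: 27/280·140/81 = 1/6 ✓; 3 stages ⇒ order 3.

3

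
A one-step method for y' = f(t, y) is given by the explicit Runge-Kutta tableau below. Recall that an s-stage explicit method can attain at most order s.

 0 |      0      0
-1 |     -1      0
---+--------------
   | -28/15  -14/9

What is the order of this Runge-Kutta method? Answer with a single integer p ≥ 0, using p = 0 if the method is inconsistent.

b = (-28/15, -14/9)
c = (0, -1)
Σ b_i: (-28/15)·1 + (-14/9)·1 = -154/45 ≠ 1 ⇒ order 0.

0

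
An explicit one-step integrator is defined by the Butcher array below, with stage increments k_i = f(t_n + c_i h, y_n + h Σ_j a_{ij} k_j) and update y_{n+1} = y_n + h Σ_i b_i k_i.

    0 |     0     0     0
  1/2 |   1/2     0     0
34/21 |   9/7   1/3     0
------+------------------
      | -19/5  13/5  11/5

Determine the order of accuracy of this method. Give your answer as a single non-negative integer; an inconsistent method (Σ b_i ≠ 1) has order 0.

1

b = (-19/5, 13/5, 11/5)
c = (0, 1/2, 34/21)
Ac = (0, 0, 1/6)
Σ b_i: (-19/5)·1 + 13/5·1 + 11/5·1 = 1 ✓
b·c: 13/5·1/2 + 11/5·34/21 = 1021/210 ≠ 1/2 ⇒ order 1.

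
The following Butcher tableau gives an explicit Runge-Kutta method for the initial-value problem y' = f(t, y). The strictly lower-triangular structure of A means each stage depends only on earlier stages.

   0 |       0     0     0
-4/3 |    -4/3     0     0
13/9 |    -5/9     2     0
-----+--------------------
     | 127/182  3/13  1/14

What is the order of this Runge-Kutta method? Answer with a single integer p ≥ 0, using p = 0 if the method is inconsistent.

1

b = (127/182, 3/13, 1/14)
c = (0, -4/3, 13/9)
Ac = (0, 0, -8/3)
Σ b_i: 127/182·1 + 3/13·1 + 1/14·1 = 1 ✓
b·c: 3/13·(-4/3) + 1/14·13/9 = -335/1638 ≠ 1/2 ⇒ order 1.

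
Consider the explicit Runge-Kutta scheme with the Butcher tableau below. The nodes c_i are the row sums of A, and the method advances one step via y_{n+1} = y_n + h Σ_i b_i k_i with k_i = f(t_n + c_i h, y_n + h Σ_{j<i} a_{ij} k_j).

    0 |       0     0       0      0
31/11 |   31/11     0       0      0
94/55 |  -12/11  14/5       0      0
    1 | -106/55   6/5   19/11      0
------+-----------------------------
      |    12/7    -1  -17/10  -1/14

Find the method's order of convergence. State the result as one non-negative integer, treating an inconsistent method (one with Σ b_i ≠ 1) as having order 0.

0

b = (12/7, -1, -17/10, -1/14)
c = (0, 31/11, 94/55, 1)
Ac = (0, 0, 434/55, 3832/605)
Σ b_i: 12/7·1 + (-1)·1 + (-17/10)·1 + (-1/14)·1 = -37/35 ≠ 1 ⇒ order 0.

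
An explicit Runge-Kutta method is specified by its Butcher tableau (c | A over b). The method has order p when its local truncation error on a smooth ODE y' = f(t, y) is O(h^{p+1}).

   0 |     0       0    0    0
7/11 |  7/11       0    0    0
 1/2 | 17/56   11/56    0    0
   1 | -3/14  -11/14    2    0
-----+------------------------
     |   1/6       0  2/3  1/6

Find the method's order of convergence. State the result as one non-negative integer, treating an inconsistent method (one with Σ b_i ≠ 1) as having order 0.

b = (1/6, 0, 2/3, 1/6)
c = (0, 7/11, 1/2, 1)
Ac = (0, 0, 1/8, 1/2)
Σ b_i: 1/6·1 + 2/3·1 + 1/6·1 = 1 ✓
b·c: 2/3·1/2 + 1/6·1 = 1/2 ✓
b·c²: 2/3·1/4 + 1/6·1 = 1/3 ✓
b·Ac: 2/3·1/8 + 1/6·1/2 = 1/6 ✓
b·c³: 2/3·1/8 + 1/6·1 = 1/4 ✓
b·(c∘Ac): 2/3·1/16 + 1/6·1/2 = 1/8 ✓
b·Ac²: 2/3·7/88 + 1/6·2/11 = 1/12 ✓
b·A²c: 1/6·1/4 = 1/24 ✓; 4 stages ⇒ order 4.

4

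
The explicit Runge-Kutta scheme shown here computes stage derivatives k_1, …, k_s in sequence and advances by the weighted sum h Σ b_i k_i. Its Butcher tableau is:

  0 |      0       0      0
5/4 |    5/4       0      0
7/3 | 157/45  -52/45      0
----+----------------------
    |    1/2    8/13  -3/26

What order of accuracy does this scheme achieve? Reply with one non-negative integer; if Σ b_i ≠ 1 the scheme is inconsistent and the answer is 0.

b = (1/2, 8/13, -3/26)
c = (0, 5/4, 7/3)
Ac = (0, 0, -13/9)
Σ b_i: 1/2·1 + 8/13·1 + (-3/26)·1 = 1 ✓
b·c: 8/13·5/4 + (-3/26)·7/3 = 1/2 ✓
b·c²: 8/13·25/16 + (-3/26)·49/9 = 1/3 ✓
b·Ac: (-3/26)·(-13/9) = 1/6 ✓; 3 stages ⇒ order 3.

3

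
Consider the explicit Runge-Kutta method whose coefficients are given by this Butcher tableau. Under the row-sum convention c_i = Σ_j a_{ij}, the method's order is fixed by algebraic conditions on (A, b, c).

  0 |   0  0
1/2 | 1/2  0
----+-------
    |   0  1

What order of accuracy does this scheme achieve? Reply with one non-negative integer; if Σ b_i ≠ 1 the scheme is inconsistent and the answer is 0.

2

b = (0, 1)
c = (0, 1/2)
Σ b_i: 1·1 = 1 ✓
b·c: 1·1/2 = 1/2 ✓; 2 stages ⇒ order 2.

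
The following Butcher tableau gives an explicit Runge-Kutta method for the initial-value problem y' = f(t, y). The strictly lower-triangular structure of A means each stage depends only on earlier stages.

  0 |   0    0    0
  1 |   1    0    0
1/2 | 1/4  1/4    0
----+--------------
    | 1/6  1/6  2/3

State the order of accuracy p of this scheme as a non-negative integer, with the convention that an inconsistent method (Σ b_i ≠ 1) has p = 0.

b = (1/6, 1/6, 2/3)
c = (0, 1, 1/2)
Ac = (0, 0, 1/4)
Σ b_i: 1/6·1 + 1/6·1 + 2/3·1 = 1 ✓
b·c: 1/6·1 + 2/3·1/2 = 1/2 ✓
b·c²: 1/6·1 + 2/3·1/4 = 1/3 ✓
b·Ac: 2/3·1/4 = 1/6 ✓; 3 stages ⇒ order 3.

3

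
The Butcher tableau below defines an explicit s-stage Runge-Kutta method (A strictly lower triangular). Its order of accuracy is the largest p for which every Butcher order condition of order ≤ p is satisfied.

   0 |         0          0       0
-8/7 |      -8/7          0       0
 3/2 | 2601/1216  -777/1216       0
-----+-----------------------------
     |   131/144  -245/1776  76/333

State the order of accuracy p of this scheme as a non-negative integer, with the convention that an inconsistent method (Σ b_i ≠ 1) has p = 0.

3

b = (131/144, -245/1776, 76/333)
c = (0, -8/7, 3/2)
Ac = (0, 0, 111/152)
Σ b_i: 131/144·1 + (-245/1776)·1 + 76/333·1 = 1 ✓
b·c: (-245/1776)·(-8/7) + 76/333·3/2 = 1/2 ✓
b·c²: (-245/1776)·64/49 + 76/333·9/4 = 1/3 ✓
b·Ac: 76/333·111/152 = 1/6 ✓; 3 stages ⇒ order 3.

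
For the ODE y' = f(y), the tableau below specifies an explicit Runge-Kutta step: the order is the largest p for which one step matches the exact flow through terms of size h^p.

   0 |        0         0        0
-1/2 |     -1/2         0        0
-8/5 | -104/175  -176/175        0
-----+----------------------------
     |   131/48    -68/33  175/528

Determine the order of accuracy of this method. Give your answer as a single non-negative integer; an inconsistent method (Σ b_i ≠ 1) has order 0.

b = (131/48, -68/33, 175/528)
c = (0, -1/2, -8/5)
Ac = (0, 0, 88/175)
Σ b_i: 131/48·1 + (-68/33)·1 + 175/528·1 = 1 ✓
b·c: (-68/33)·(-1/2) + 175/528·(-8/5) = 1/2 ✓
b·c²: (-68/33)·1/4 + 175/528·64/25 = 1/3 ✓
b·Ac: 175/528·88/175 = 1/6 ✓; 3 stages ⇒ order 3.

3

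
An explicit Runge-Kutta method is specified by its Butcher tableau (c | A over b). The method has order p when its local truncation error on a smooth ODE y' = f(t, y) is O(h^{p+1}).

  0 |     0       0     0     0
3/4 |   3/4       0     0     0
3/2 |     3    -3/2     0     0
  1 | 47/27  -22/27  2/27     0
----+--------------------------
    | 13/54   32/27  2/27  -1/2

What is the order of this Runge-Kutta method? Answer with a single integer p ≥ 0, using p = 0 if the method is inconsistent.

4

b = (13/54, 32/27, 2/27, -1/2)
c = (0, 3/4, 3/2, 1)
Ac = (0, 0, -9/8, -1/2)
Σ b_i: 13/54·1 + 32/27·1 + 2/27·1 + (-1/2)·1 = 1 ✓
b·c: 32/27·3/4 + 2/27·3/2 + (-1/2)·1 = 1/2 ✓
b·c²: 32/27·9/16 + 2/27·9/4 + (-1/2)·1 = 1/3 ✓
b·Ac: 2/27·(-9/8) + (-1/2)·(-1/2) = 1/6 ✓
b·c³: 32/27·27/64 + 2/27·27/8 + (-1/2)·1 = 1/4 ✓
b·(c∘Ac): 2/27·(-27/16) + (-1/2)·(-1/2) = 1/8 ✓
b·Ac²: 2/27·(-27/32) + (-1/2)·(-7/24) = 1/12 ✓
b·A²c: (-1/2)·(-1/12) = 1/24 ✓; 4 stages ⇒ order 4.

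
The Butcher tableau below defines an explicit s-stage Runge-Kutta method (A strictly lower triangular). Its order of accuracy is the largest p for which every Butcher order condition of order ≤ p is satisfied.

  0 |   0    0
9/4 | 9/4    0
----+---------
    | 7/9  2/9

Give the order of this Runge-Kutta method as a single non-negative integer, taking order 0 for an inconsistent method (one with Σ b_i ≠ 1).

2

b = (7/9, 2/9)
c = (0, 9/4)
Σ b_i: 7/9·1 + 2/9·1 = 1 ✓
b·c: 2/9·9/4 = 1/2 ✓; 2 stages ⇒ order 2.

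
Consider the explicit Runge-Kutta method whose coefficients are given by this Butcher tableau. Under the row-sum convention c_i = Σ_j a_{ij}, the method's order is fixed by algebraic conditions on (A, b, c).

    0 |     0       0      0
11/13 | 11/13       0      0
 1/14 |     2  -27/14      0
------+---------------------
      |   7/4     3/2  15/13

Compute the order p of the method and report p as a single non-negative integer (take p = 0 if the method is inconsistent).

0

b = (7/4, 3/2, 15/13)
c = (0, 11/13, 1/14)
Ac = (0, 0, -297/182)
Σ b_i: 7/4·1 + 3/2·1 + 15/13·1 = 229/52 ≠ 1 ⇒ order 0.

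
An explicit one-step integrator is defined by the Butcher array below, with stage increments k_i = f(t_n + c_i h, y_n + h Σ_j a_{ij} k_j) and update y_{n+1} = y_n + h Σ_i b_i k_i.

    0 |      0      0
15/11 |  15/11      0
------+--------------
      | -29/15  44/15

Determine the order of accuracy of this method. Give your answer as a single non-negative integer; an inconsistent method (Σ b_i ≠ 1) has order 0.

1

b = (-29/15, 44/15)
c = (0, 15/11)
Σ b_i: (-29/15)·1 + 44/15·1 = 1 ✓
b·c: 44/15·15/11 = 4 ≠ 1/2 ⇒ order 1.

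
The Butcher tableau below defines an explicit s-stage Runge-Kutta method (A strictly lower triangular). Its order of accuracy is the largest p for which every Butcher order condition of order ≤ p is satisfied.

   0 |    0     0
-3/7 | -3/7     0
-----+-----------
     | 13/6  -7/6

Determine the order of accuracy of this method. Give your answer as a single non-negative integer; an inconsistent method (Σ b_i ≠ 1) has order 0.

2

b = (13/6, -7/6)
c = (0, -3/7)
Σ b_i: 13/6·1 + (-7/6)·1 = 1 ✓
b·c: (-7/6)·(-3/7) = 1/2 ✓; 2 stages ⇒ order 2.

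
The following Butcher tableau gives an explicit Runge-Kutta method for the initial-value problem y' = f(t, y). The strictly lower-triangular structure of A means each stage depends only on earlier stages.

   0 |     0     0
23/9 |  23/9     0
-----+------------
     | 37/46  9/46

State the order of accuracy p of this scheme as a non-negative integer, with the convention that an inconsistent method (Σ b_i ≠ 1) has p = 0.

b = (37/46, 9/46)
c = (0, 23/9)
Σ b_i: 37/46·1 + 9/46·1 = 1 ✓
b·c: 9/46·23/9 = 1/2 ✓; 2 stages ⇒ order 2.

2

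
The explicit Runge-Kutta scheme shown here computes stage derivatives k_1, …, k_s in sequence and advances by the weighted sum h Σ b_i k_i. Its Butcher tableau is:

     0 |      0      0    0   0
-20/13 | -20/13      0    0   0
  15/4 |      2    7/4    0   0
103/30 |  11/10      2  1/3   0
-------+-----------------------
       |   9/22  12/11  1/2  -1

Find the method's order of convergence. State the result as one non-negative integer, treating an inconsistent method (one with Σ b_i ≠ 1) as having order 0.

b = (9/22, 12/11, 1/2, -1)
c = (0, -20/13, 15/4, 103/30)
Ac = (0, 0, -35/13, -95/52)
Σ b_i: 9/22·1 + 12/11·1 + 1/2·1 + (-1)·1 = 1 ✓
b·c: 12/11·(-20/13) + 1/2·15/4 + (-1)·103/30 = -55541/17160 ≠ 1/2 ⇒ order 1.

1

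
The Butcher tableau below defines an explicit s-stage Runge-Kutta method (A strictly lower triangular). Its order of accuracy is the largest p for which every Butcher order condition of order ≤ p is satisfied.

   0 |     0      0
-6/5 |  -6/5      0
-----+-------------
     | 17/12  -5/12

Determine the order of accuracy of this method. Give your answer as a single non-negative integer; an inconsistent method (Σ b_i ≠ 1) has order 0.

b = (17/12, -5/12)
c = (0, -6/5)
Σ b_i: 17/12·1 + (-5/12)·1 = 1 ✓
b·c: (-5/12)·(-6/5) = 1/2 ✓; 2 stages ⇒ order 2.

2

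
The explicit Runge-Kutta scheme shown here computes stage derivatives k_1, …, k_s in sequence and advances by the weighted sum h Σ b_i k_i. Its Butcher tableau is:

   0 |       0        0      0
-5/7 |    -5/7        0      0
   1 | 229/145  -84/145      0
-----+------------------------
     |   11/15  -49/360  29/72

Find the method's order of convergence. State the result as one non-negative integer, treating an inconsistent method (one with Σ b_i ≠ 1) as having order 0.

b = (11/15, -49/360, 29/72)
c = (0, -5/7, 1)
Ac = (0, 0, 12/29)
Σ b_i: 11/15·1 + (-49/360)·1 + 29/72·1 = 1 ✓
b·c: (-49/360)·(-5/7) + 29/72·1 = 1/2 ✓
b·c²: (-49/360)·25/49 + 29/72·1 = 1/3 ✓
b·Ac: 29/72·12/29 = 1/6 ✓; 3 stages ⇒ order 3.

3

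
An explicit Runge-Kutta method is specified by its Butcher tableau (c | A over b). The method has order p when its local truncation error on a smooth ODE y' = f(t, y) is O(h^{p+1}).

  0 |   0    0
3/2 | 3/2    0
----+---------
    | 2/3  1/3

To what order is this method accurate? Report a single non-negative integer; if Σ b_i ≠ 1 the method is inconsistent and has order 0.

b = (2/3, 1/3)
c = (0, 3/2)
Σ b_i: 2/3·1 + 1/3·1 = 1 ✓
b·c: 1/3·3/2 = 1/2 ✓; 2 stages ⇒ order 2.

2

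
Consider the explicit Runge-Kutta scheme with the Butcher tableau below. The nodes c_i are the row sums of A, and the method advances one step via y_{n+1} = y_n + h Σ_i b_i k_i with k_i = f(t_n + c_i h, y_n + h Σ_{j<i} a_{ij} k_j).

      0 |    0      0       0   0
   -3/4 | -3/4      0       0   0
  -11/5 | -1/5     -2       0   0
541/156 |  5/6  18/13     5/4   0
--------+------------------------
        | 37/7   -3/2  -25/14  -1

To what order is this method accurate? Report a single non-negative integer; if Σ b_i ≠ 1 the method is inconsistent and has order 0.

1

b = (37/7, -3/2, -25/14, -1)
c = (0, -3/4, -11/5, 541/156)
Ac = (0, 0, 3/2, -197/52)
Σ b_i: 37/7·1 + (-3/2)·1 + (-25/14)·1 + (-1)·1 = 1 ✓
b·c: (-3/2)·(-3/4) + (-25/14)·(-11/5) + (-1)·541/156 = 3463/2184 ≠ 1/2 ⇒ order 1.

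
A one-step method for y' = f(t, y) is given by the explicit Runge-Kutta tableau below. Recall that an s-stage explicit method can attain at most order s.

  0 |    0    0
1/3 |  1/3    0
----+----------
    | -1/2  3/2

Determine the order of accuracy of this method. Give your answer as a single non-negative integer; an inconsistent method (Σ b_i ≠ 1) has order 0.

2

b = (-1/2, 3/2)
c = (0, 1/3)
Σ b_i: (-1/2)·1 + 3/2·1 = 1 ✓
b·c: 3/2·1/3 = 1/2 ✓; 2 stages ⇒ order 2.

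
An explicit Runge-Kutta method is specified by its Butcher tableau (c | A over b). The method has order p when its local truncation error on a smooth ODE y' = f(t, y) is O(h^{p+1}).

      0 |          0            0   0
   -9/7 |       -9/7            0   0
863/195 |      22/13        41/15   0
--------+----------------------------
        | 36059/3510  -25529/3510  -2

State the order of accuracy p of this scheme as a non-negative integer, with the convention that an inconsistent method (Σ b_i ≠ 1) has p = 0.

b = (36059/3510, -25529/3510, -2)
c = (0, -9/7, 863/195)
Ac = (0, 0, -123/35)
Σ b_i: 36059/3510·1 + (-25529/3510)·1 + (-2)·1 = 1 ✓
b·c: (-25529/3510)·(-9/7) + (-2)·863/195 = 1/2 ✓
b·c²: (-25529/3510)·81/49 + (-2)·744769/38025 = -3893431/76050 ≠ 1/3 ⇒ order 2.
b·Ac: (-2)·(-123/35) = 246/35 ≠ 1/6

2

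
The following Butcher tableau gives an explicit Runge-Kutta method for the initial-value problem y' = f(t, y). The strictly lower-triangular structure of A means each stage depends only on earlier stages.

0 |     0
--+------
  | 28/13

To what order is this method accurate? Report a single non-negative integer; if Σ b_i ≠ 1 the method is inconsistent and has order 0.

0

b = (28/13)
c = (0)
Σ b_i: 28/13·1 = 28/13 ≠ 1 ⇒ order 0.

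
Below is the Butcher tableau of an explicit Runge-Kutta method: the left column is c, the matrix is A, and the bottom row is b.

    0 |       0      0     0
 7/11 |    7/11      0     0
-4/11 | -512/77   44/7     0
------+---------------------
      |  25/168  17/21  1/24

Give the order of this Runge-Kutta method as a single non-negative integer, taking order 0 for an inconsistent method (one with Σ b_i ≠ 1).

3

b = (25/168, 17/21, 1/24)
c = (0, 7/11, -4/11)
Ac = (0, 0, 4)
Σ b_i: 25/168·1 + 17/21·1 + 1/24·1 = 1 ✓
b·c: 17/21·7/11 + 1/24·(-4/11) = 1/2 ✓
b·c²: 17/21·49/121 + 1/24·16/121 = 1/3 ✓
b·Ac: 1/24·4 = 1/6 ✓; 3 stages ⇒ order 3.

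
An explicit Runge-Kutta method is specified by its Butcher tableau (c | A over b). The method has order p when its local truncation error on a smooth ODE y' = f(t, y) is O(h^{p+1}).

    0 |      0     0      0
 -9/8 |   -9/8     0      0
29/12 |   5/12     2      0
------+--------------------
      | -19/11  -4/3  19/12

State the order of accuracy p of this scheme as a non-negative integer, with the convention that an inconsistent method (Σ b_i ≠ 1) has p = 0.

b = (-19/11, -4/3, 19/12)
c = (0, -9/8, 29/12)
Ac = (0, 0, -9/4)
Σ b_i: (-19/11)·1 + (-4/3)·1 + 19/12·1 = -65/44 ≠ 1 ⇒ order 0.

0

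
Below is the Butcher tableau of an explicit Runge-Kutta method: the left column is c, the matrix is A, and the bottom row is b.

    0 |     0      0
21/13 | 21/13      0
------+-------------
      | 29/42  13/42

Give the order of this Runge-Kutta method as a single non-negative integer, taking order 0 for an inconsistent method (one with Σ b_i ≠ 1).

b = (29/42, 13/42)
c = (0, 21/13)
Σ b_i: 29/42·1 + 13/42·1 = 1 ✓
b·c: 13/42·21/13 = 1/2 ✓; 2 stages ⇒ order 2.

2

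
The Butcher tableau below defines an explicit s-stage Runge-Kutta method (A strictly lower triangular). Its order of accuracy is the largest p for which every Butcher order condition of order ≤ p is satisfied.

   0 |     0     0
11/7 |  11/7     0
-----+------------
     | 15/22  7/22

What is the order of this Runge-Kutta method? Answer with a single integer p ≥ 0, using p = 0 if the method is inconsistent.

b = (15/22, 7/22)
c = (0, 11/7)
Σ b_i: 15/22·1 + 7/22·1 = 1 ✓
b·c: 7/22·11/7 = 1/2 ✓; 2 stages ⇒ order 2.

2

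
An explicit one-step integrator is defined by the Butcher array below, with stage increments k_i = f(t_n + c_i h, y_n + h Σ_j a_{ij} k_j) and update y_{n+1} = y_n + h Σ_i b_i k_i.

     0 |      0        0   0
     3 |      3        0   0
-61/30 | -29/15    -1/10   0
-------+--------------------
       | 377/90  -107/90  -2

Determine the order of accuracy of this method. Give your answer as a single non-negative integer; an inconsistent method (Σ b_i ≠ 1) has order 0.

b = (377/90, -107/90, -2)
c = (0, 3, -61/30)
Ac = (0, 0, -3/10)
Σ b_i: 377/90·1 + (-107/90)·1 + (-2)·1 = 1 ✓
b·c: (-107/90)·3 + (-2)·(-61/30) = 1/2 ✓
b·c²: (-107/90)·9 + (-2)·3721/900 = -4268/225 ≠ 1/3 ⇒ order 2.
b·Ac: (-2)·(-3/10) = 3/5 ≠ 1/6

2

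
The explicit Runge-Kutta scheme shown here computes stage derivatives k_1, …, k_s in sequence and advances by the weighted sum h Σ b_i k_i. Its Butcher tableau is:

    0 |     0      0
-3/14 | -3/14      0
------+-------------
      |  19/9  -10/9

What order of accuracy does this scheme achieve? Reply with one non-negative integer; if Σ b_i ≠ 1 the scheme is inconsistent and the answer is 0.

b = (19/9, -10/9)
c = (0, -3/14)
Σ b_i: 19/9·1 + (-10/9)·1 = 1 ✓
b·c: (-10/9)·(-3/14) = 5/21 ≠ 1/2 ⇒ order 1.

1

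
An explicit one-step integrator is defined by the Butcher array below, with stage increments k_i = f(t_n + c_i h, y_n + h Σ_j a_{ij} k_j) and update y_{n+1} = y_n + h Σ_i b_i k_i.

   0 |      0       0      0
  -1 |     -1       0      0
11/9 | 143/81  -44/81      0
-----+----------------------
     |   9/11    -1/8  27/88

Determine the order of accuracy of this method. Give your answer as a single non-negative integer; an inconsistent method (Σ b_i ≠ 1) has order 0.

3

b = (9/11, -1/8, 27/88)
c = (0, -1, 11/9)
Ac = (0, 0, 44/81)
Σ b_i: 9/11·1 + (-1/8)·1 + 27/88·1 = 1 ✓
b·c: (-1/8)·(-1) + 27/88·11/9 = 1/2 ✓
b·c²: (-1/8)·1 + 27/88·121/81 = 1/3 ✓
b·Ac: 27/88·44/81 = 1/6 ✓; 3 stages ⇒ order 3.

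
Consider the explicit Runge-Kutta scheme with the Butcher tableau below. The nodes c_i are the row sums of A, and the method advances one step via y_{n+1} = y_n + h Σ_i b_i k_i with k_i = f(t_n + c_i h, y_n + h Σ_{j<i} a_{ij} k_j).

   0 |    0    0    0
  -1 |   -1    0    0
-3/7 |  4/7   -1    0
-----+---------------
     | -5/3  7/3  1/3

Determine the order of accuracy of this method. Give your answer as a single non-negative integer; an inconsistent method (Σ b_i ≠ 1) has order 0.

1

b = (-5/3, 7/3, 1/3)
c = (0, -1, -3/7)
Ac = (0, 0, 1)
Σ b_i: (-5/3)·1 + 7/3·1 + 1/3·1 = 1 ✓
b·c: 7/3·(-1) + 1/3·(-3/7) = -52/21 ≠ 1/2 ⇒ order 1.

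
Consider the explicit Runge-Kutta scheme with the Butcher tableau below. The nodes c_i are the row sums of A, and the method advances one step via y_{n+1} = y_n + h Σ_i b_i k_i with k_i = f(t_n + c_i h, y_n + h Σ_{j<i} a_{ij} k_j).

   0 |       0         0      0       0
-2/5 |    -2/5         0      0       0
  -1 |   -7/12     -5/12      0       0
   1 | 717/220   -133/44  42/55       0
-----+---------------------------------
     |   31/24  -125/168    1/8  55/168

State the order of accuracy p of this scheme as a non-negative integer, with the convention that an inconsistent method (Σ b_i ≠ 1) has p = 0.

4

b = (31/24, -125/168, 1/8, 55/168)
c = (0, -2/5, -1, 1)
Ac = (0, 0, 1/6, 49/110)
Σ b_i: 31/24·1 + (-125/168)·1 + 1/8·1 + 55/168·1 = 1 ✓
b·c: (-125/168)·(-2/5) + 1/8·(-1) + 55/168·1 = 1/2 ✓
b·c²: (-125/168)·4/25 + 1/8·1 + 55/168·1 = 1/3 ✓
b·Ac: 1/8·1/6 + 55/168·49/110 = 1/6 ✓
b·c³: (-125/168)·(-8/125) + 1/8·(-1) + 55/168·1 = 1/4 ✓
b·(c∘Ac): 1/8·(-1/6) + 55/168·49/110 = 1/8 ✓
b·Ac²: 1/8·(-1/15) + 55/168·7/25 = 1/12 ✓
b·A²c: 55/168·7/55 = 1/24 ✓; 4 stages ⇒ order 4.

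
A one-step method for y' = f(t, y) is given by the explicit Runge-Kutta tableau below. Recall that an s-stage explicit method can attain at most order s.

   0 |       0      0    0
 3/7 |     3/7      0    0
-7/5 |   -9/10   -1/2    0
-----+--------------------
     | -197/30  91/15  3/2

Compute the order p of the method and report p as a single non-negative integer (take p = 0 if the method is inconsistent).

2

b = (-197/30, 91/15, 3/2)
c = (0, 3/7, -7/5)
Ac = (0, 0, -3/14)
Σ b_i: (-197/30)·1 + 91/15·1 + 3/2·1 = 1 ✓
b·c: 91/15·3/7 + 3/2·(-7/5) = 1/2 ✓
b·c²: 91/15·9/49 + 3/2·49/25 = 1419/350 ≠ 1/3 ⇒ order 2.
b·Ac: 3/2·(-3/14) = -9/28 ≠ 1/6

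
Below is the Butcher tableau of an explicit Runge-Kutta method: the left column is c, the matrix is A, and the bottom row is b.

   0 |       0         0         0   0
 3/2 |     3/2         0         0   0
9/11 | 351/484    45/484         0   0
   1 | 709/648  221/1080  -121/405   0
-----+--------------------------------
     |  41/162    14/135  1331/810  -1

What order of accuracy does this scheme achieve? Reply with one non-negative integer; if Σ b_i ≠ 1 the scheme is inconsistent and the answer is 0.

b = (41/162, 14/135, 1331/810, -1)
c = (0, 3/2, 9/11, 1)
Ac = (0, 0, 135/968, 1/16)
Σ b_i: 41/162·1 + 14/135·1 + 1331/810·1 + (-1)·1 = 1 ✓
b·c: 14/135·3/2 + 1331/810·9/11 + (-1)·1 = 1/2 ✓
b·c²: 14/135·9/4 + 1331/810·81/121 + (-1)·1 = 1/3 ✓
b·Ac: 1331/810·135/968 + (-1)·1/16 = 1/6 ✓
b·c³: 14/135·27/8 + 1331/810·729/1331 + (-1)·1 = 1/4 ✓
b·(c∘Ac): 1331/810·1215/10648 + (-1)·1/16 = 1/8 ✓
b·Ac²: 1331/810·405/1936 + (-1)·25/96 = 1/12 ✓
b·A²c: (-1)·(-1/24) = 1/24 ✓; 4 stages ⇒ order 4.

4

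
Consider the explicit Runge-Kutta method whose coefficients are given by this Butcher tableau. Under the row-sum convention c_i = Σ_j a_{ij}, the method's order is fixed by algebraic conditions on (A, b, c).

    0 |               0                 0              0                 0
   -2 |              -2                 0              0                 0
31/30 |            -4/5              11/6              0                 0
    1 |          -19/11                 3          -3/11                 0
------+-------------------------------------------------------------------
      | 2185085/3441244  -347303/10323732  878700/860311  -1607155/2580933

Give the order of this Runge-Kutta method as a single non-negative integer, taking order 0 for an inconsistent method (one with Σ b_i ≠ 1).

b = (2185085/3441244, -347303/10323732, 878700/860311, -1607155/2580933)
c = (0, -2, 31/30, 1)
Ac = (0, 0, -11/3, -691/110)
Σ b_i: 2185085/3441244·1 + (-347303/10323732)·1 + 878700/860311·1 + (-1607155/2580933)·1 = 1 ✓
b·c: (-347303/10323732)·(-2) + 878700/860311·31/30 + (-1607155/2580933)·1 = 1/2 ✓
b·c²: (-347303/10323732)·4 + 878700/860311·961/900 + (-1607155/2580933)·1 = 1/3 ✓
b·Ac: 878700/860311·(-11/3) + (-1607155/2580933)·(-691/110) = 1/6 ✓
b·c³: (-347303/10323732)·(-8) + 878700/860311·29791/27000 + (-1607155/2580933)·1 = 59881369/77427990 ≠ 1/4 ⇒ order 3.
b·(c∘Ac): 878700/860311·(-341/90) + (-1607155/2580933)·(-691/110) = 71977/1720622 ≠ 1/8
b·Ac²: 878700/860311·22/3 + (-1607155/2580933)·38639/3300 = 30813781/154855980 ≠ 1/12
b·A²c: (-1607155/2580933)·1 = -1607155/2580933 ≠ 1/24

3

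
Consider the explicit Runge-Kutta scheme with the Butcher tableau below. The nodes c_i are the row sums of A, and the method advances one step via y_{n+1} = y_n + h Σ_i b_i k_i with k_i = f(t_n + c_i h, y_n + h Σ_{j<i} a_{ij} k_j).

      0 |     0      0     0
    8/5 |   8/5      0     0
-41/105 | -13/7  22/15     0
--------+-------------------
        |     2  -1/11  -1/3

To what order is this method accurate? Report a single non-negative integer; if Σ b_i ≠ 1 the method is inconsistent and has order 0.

0

b = (2, -1/11, -1/3)
c = (0, 8/5, -41/105)
Ac = (0, 0, 176/75)
Σ b_i: 2·1 + (-1/11)·1 + (-1/3)·1 = 52/33 ≠ 1 ⇒ order 0.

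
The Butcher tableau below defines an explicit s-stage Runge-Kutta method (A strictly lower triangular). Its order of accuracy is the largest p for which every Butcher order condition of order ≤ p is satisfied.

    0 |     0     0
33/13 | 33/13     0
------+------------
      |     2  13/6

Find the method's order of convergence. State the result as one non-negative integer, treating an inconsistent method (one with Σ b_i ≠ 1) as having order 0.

b = (2, 13/6)
c = (0, 33/13)
Σ b_i: 2·1 + 13/6·1 = 25/6 ≠ 1 ⇒ order 0.

0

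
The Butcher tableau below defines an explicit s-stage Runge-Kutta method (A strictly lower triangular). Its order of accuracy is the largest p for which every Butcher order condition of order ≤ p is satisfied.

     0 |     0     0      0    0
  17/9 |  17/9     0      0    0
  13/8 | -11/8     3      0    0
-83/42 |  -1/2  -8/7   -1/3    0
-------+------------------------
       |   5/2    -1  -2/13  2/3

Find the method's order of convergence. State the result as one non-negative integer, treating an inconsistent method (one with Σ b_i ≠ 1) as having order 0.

b = (5/2, -1, -2/13, 2/3)
c = (0, 17/9, 13/8, -83/42)
Ac = (0, 0, 17/3, -1361/504)
Σ b_i: 5/2·1 + (-1)·1 + (-2/13)·1 + 2/3·1 = 157/78 ≠ 1 ⇒ order 0.

0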